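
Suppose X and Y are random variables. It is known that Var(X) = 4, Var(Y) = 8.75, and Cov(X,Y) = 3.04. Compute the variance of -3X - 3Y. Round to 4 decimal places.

Var(-3X - 3Y) = (-3)²·Var(X) + (-3)²·Var(Y) + 2·(-3)·(-3)·Cov(X,Y)
= 9·4 + 9·8.75 + 18·3.04 = 169.47

169.4700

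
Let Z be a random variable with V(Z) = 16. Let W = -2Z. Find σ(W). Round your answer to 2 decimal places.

8.00

V(-2Z) = (-2)²·16 = 64
σ(W) = √64 ≈ 8.00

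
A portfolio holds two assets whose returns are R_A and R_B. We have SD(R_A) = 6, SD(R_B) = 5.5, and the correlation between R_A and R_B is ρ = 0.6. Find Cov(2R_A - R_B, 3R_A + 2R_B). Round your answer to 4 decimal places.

175.3000

var(R_A) = (6)² = 36;  var(R_B) = (5.5)² = 30.25
Cov(R_A,R_B) = ρ·SD(R_A)·SD(R_B) = 0.6·6·5.5 = 19.8
Cov(2R_A - R_B, 3R_A + 2R_B) = (2)(3)var(R_A) + (-1)(2)var(R_B) + [(2)(2) + (-1)(3)]Cov(R_A,R_B)
= 6·36 + -2·30.25 + 1·19.8 = 175.3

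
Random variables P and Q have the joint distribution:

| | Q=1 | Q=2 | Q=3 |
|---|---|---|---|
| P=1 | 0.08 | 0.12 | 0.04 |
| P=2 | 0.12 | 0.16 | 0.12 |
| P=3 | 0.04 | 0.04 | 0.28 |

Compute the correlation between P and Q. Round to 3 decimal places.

0.418

E[P] = 2.12,  E[Q] = 2.2
E[PQ] = 4.92
Cov(P,Q) = E[PQ] − E[P]E[Q] = 4.92 − (2.12)(2.2) = 0.256
V(P) = 0.5856,  V(Q) = 0.64
ρ = 0.256 / √(0.5856·0.64) ≈ 0.418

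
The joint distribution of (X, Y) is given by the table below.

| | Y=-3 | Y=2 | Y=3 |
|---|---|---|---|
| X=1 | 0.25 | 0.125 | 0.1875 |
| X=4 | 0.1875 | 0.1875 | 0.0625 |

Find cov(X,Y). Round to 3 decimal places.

-0.082

E[X] = 2.3125,  E[Y] = 0.0625
E[XY] = 0.0625
cov(X,Y) = E[XY] − E[X]E[Y] = 0.0625 − (2.3125)(0.0625) = -0.08203125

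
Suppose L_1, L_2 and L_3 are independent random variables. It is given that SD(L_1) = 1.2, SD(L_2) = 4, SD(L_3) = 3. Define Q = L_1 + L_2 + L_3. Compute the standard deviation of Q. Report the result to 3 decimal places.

V(L_1) = 1.44, V(L_2) = 16, V(L_3) = 9
By independence, V(Q) = (1)²V(L_1) + (1)²V(L_2) + (1)²V(L_3)
= (1)²·1.44 + (1)²·16 + (1)²·9 = 26.44
SD(Q) = √26.44 ≈ 5.142

5.142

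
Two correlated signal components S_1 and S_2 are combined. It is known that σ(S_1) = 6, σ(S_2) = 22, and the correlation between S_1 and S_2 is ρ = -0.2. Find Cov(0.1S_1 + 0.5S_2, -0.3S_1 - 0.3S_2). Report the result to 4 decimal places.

Var(S_1) = (6)² = 36;  Var(S_2) = (22)² = 484
Cov(S_1,S_2) = ρ·σ(S_1)·σ(S_2) = -0.2·6·22 = -26.4
Cov(0.1S_1 + 0.5S_2, -0.3S_1 - 0.3S_2) = (0.1)(-0.3)Var(S_1) + (0.5)(-0.3)Var(S_2) + [(0.1)(-0.3) + (0.5)(-0.3)]Cov(S_1,S_2)
= -0.03·36 + -0.15·484 + -0.18·-26.4 = -68.928

-68.9280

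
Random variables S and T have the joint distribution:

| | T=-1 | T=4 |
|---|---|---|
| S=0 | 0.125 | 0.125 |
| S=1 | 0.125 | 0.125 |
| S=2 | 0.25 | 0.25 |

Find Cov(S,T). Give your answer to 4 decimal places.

E[S] = 1.25,  E[T] = 1.5
E[ST] = 1.875
Cov(S,T) = E[ST] − E[S]E[T] = 1.875 − (1.25)(1.5) = 0

0.0000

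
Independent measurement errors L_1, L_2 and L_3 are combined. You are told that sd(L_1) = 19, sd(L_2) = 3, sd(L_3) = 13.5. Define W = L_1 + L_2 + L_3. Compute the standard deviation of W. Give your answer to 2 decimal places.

Var(L_1) = 361, Var(L_2) = 9, Var(L_3) = 182.25
By independence, Var(W) = (1)²Var(L_1) + (1)²Var(L_2) + (1)²Var(L_3)
= (1)²·361 + (1)²·9 + (1)²·182.25 = 552.25
sd(W) = √552.25 ≈ 23.50

23.50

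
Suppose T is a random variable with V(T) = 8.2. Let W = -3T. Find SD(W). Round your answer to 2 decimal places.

V(-3T) = (-3)²·8.2 = 73.8
SD(W) = √73.8 ≈ 8.59

8.59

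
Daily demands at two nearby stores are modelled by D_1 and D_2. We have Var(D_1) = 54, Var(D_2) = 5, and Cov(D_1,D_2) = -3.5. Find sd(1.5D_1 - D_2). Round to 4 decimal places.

Var(1.5D_1 - D_2) = (1.5)²·Var(D_1) + (-1)²·Var(D_2) + 2·(1.5)·(-1)·Cov(D_1,D_2)
= 2.25·54 + 1·5 + -3·-3.5 = 137
sd(1.5D_1 - D_2) = √137 ≈ 11.7047

11.7047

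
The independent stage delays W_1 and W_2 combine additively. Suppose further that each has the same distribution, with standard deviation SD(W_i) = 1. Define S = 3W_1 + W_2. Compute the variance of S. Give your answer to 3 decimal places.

10.000

var(W_i) = (1)² = 1
By independence, var(S) = (3)²var(W_1) + (1)²var(W_2)
= (3)²·1 + (1)²·1 = 10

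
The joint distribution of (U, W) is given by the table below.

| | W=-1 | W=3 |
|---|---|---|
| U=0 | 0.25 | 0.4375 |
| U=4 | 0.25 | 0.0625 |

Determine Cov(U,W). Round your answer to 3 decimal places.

-1.500

E[U] = 1.25,  E[W] = 1
E[UW] = -0.25
Cov(U,W) = E[UW] − E[U]E[W] = -0.25 − (1.25)(1) = -1.5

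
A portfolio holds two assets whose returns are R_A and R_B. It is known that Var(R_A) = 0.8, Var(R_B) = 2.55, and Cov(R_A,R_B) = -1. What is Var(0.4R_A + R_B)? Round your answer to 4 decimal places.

1.8780

Var(0.4R_A + R_B) = (0.4)²·Var(R_A) + (1)²·Var(R_B) + 2·(0.4)·(1)·Cov(R_A,R_B)
= 0.16·0.8 + 1·2.55 + 0.8·-1 = 1.878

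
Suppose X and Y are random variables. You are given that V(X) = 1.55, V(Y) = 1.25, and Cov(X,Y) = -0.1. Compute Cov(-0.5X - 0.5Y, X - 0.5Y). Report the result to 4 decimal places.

Cov(-0.5X - 0.5Y, X - 0.5Y) = (-0.5)(1)V(X) + (-0.5)(-0.5)V(Y) + [(-0.5)(-0.5) + (-0.5)(1)]Cov(X,Y)
= -0.5·1.55 + 0.25·1.25 + -0.25·-0.1 = -0.4375

-0.4375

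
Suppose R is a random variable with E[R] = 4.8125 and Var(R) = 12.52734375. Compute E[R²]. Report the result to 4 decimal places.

E[R²] = Var(R) + (E[R])² = 12.52734375 + (4.8125)² = 35.6875

35.6875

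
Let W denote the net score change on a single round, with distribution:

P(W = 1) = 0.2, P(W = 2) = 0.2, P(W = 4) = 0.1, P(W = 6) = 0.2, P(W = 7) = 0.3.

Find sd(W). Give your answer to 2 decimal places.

2.45

E[W] = (1)(0.2) + (2)(0.2) + (4)(0.1) + (6)(0.2) + (7)(0.3) = 4.3
E[W²] = (1)²(0.2) + (2)²(0.2) + (4)²(0.1) + (6)²(0.2) + (7)²(0.3) = 24.5
V(W) = E[W²] − (E[W])² = 24.5 − (4.3)² = 6.01
sd(W) = √6.01 ≈ 2.45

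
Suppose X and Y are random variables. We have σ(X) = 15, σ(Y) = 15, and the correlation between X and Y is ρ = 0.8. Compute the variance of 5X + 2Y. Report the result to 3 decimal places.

V(X) = (15)² = 225;  V(Y) = (15)² = 225
cov(X,Y) = ρ·σ(X)·σ(Y) = 0.8·15·15 = 180
V(5X + 2Y) = (5)²·V(X) + (2)²·V(Y) + 2·(5)·(2)·cov(X,Y)
= 25·225 + 4·225 + 20·180 = 10125

10125.000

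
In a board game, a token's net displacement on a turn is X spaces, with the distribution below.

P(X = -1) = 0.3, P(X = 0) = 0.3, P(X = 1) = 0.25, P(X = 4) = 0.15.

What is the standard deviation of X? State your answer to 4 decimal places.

E[X] = (-1)(0.3) + (0)(0.3) + (1)(0.25) + (4)(0.15) = 0.55
E[X²] = (-1)²(0.3) + (0)²(0.3) + (1)²(0.25) + (4)²(0.15) = 2.95
V(X) = E[X²] − (E[X])² = 2.95 − (0.55)² = 2.6475
SD(X) = √2.6475 ≈ 1.6271

1.6271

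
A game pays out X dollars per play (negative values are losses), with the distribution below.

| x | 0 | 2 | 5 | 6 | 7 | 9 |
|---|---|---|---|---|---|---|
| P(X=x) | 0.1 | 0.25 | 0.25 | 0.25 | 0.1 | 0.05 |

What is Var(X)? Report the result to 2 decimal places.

5.84

E[X] = (0)(0.1) + (2)(0.25) + (5)(0.25) + (6)(0.25) + (7)(0.1) + (9)(0.05) = 4.4
E[X²] = (0)²(0.1) + (2)²(0.25) + (5)²(0.25) + (6)²(0.25) + (7)²(0.1) + (9)²(0.05) = 25.2
Var(X) = E[X²] − (E[X])² = 25.2 − (4.4)² = 5.84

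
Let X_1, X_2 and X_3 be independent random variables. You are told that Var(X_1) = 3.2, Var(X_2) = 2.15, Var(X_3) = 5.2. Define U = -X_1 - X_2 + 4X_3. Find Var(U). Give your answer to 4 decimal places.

88.5500

By independence, Var(U) = (-1)²Var(X_1) + (-1)²Var(X_2) + (4)²Var(X_3)
= (-1)²·3.2 + (-1)²·2.15 + (4)²·5.2 = 88.55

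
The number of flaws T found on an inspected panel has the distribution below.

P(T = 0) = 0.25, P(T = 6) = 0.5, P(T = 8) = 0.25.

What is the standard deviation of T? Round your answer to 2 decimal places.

E[T] = (0)(0.25) + (6)(0.5) + (8)(0.25) = 5
E[T²] = (0)²(0.25) + (6)²(0.5) + (8)²(0.25) = 34
Var(T) = E[T²] − (E[T])² = 34 − (5)² = 9
sd(T) = √9 ≈ 3.00

3.00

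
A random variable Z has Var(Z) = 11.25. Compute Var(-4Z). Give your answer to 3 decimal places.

180.000

Var(-4Z) = (-4)²·Var(Z) = 16·11.25 = 180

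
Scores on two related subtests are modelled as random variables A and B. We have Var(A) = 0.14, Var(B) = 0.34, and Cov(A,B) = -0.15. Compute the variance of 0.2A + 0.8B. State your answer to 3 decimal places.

0.175

Var(0.2A + 0.8B) = (0.2)²·Var(A) + (0.8)²·Var(B) + 2·(0.2)·(0.8)·Cov(A,B)
= 0.04·0.14 + 0.64·0.34 + 0.32·-0.15 = 0.1752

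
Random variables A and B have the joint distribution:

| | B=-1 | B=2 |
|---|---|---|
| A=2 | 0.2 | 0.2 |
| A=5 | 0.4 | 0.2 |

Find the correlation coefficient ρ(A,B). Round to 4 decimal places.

-0.1667

E[A] = 3.8,  E[B] = 0.2
E[AB] = 0.4
Cov(A,B) = E[AB] − E[A]E[B] = 0.4 − (3.8)(0.2) = -0.36
Var(A) = 2.16,  Var(B) = 2.16
ρ = -0.36 / √(2.16·2.16) ≈ -0.1667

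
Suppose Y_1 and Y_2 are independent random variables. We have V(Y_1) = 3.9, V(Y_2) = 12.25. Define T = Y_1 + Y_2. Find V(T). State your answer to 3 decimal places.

By independence, V(T) = (1)²V(Y_1) + (1)²V(Y_2)
= (1)²·3.9 + (1)²·12.25 = 16.15

16.150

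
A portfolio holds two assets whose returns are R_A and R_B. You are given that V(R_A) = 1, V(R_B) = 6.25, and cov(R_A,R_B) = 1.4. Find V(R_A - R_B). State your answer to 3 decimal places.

4.450

V(R_A - R_B) = (1)²·V(R_A) + (-1)²·V(R_B) + 2·(1)·(-1)·cov(R_A,R_B)
= 1·1 + 1·6.25 + -2·1.4 = 4.45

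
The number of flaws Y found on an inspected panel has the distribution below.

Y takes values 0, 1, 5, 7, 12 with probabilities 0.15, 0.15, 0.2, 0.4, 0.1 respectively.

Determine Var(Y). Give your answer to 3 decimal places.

E[Y] = (0)(0.15) + (1)(0.15) + (5)(0.2) + (7)(0.4) + (12)(0.1) = 5.15
E[Y²] = (0)²(0.15) + (1)²(0.15) + (5)²(0.2) + (7)²(0.4) + (12)²(0.1) = 39.15
Var(Y) = E[Y²] − (E[Y])² = 39.15 − (5.15)² = 12.6275

12.628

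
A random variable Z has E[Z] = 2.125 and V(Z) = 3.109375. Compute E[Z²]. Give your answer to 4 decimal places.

E[Z²] = V(Z) + (E[Z])² = 3.109375 + (2.125)² = 7.625

7.6250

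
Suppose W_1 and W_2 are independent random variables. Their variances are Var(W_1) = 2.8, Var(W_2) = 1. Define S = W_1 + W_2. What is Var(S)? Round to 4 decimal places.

3.8000

By independence, Var(S) = (1)²Var(W_1) + (1)²Var(W_2)
= (1)²·2.8 + (1)²·1 = 3.8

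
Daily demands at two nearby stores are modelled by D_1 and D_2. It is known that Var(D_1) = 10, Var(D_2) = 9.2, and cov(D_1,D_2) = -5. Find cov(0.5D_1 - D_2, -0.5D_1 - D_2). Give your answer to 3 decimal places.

6.700

cov(0.5D_1 - D_2, -0.5D_1 - D_2) = (0.5)(-0.5)Var(D_1) + (-1)(-1)Var(D_2) + [(0.5)(-1) + (-1)(-0.5)]cov(D_1,D_2)
= -0.25·10 + 1·9.2 + 0·-5 = 6.7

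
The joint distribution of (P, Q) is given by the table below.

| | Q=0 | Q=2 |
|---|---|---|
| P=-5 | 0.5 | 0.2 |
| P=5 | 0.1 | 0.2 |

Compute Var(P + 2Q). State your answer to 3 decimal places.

31.240

E[P] = -2,  E[Q] = 0.8,  E[PQ] = 0
Var(P) = 25 − (-2)² = 21;  Var(Q) = 1.6 − (0.8)² = 0.96
Cov(P,Q) = 0 − (-2)(0.8) = 1.6
Var(P + 2Q) = (1)²·21 + (2)²·0.96 + 2·(1)·(2)·1.6 = 31.24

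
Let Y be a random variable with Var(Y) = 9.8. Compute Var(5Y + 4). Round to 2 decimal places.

Var(5Y + 4) = (5)²·Var(Y) = 25·9.8 = 245

245.00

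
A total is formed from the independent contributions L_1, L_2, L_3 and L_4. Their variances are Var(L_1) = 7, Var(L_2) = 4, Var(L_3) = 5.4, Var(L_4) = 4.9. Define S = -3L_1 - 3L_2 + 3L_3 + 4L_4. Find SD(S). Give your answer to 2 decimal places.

By independence, Var(S) = (-3)²Var(L_1) + (-3)²Var(L_2) + (3)²Var(L_3) + (4)²Var(L_4)
= (-3)²·7 + (-3)²·4 + (3)²·5.4 + (4)²·4.9 = 226
SD(S) = √226 ≈ 15.03

15.03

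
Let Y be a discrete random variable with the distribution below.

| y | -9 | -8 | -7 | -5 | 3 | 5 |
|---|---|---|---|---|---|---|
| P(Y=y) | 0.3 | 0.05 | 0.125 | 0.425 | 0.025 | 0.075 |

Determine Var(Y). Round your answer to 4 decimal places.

E[Y] = (-9)(0.3) + (-8)(0.05) + (-7)(0.125) + (-5)(0.425) + (3)(0.025) + (5)(0.075) = -5.65
E[Y²] = (-9)²(0.3) + (-8)²(0.05) + (-7)²(0.125) + (-5)²(0.425) + (3)²(0.025) + (5)²(0.075) = 46.35
Var(Y) = E[Y²] − (E[Y])² = 46.35 − (-5.65)² = 14.4275

14.4275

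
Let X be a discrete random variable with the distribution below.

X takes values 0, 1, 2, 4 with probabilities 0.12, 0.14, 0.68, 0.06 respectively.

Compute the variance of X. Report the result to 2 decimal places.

0.79

E[X] = (0)(0.12) + (1)(0.14) + (2)(0.68) + (4)(0.06) = 1.74
E[X²] = (0)²(0.12) + (1)²(0.14) + (2)²(0.68) + (4)²(0.06) = 3.82
Var(X) = E[X²] − (E[X])² = 3.82 − (1.74)² = 0.7924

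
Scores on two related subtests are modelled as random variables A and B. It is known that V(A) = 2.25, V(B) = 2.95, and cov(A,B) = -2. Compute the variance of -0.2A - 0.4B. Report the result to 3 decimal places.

0.242

V(-0.2A - 0.4B) = (-0.2)²·V(A) + (-0.4)²·V(B) + 2·(-0.2)·(-0.4)·cov(A,B)
= 0.04·2.25 + 0.16·2.95 + 0.16·-2 = 0.242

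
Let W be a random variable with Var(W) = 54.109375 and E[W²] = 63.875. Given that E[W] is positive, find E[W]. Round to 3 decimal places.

3.125

(E[W])² = E[W²] − Var(W) = 63.875 − 54.109375 = 9.765625
E[W] = √9.765625 = 3.125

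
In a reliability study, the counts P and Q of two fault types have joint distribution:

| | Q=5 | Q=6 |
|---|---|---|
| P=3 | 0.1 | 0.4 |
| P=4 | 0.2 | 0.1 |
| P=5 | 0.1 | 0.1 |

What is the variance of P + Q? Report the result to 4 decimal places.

0.6100

E[P] = 3.7,  E[Q] = 5.6,  E[PQ] = 20.6
Var(P) = 14.3 − (3.7)² = 0.61;  Var(Q) = 31.6 − (5.6)² = 0.24
cov(P,Q) = 20.6 − (3.7)(5.6) = -0.12
Var(P + Q) = (1)²·0.61 + (1)²·0.24 + 2·(1)·(1)·-0.12 = 0.61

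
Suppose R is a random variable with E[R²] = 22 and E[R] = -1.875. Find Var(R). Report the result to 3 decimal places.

18.484

Var(R) = 22 − (-1.875)² = 18.484375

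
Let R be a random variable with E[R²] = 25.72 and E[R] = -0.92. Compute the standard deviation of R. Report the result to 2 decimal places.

4.99

Var(R) = 25.72 − (-0.92)² = 24.8736
SD(R) = √24.8736 ≈ 4.99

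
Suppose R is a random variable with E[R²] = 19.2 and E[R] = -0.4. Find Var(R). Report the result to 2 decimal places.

Var(R) = 19.2 − (-0.4)² = 19.04

19.04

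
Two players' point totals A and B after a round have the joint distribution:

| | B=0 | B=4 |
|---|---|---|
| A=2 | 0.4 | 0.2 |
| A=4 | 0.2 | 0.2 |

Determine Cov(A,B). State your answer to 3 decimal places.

E[A] = 2.8,  E[B] = 1.6
E[AB] = 4.8
Cov(A,B) = E[AB] − E[A]E[B] = 4.8 − (2.8)(1.6) = 0.32

0.320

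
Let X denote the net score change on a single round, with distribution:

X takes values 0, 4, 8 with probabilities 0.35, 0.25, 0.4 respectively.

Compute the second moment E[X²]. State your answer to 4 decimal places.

29.6000

E[X²] = (0)²(0.35) + (4)²(0.25) + (8)²(0.4) = 29.6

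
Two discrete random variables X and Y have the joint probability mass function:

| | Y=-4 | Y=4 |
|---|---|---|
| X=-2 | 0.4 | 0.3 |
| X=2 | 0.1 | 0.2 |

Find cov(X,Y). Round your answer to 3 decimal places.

1.600

E[X] = -0.8,  E[Y] = 0
E[XY] = 1.6
cov(X,Y) = E[XY] − E[X]E[Y] = 1.6 − (-0.8)(0) = 1.6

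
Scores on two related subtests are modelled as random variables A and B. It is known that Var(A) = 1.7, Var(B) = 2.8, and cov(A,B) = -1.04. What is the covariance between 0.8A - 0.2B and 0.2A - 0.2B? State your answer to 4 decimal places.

cov(0.8A - 0.2B, 0.2A - 0.2B) = (0.8)(0.2)Var(A) + (-0.2)(-0.2)Var(B) + [(0.8)(-0.2) + (-0.2)(0.2)]cov(A,B)
= 0.16·1.7 + 0.04·2.8 + -0.2·-1.04 = 0.592

0.5920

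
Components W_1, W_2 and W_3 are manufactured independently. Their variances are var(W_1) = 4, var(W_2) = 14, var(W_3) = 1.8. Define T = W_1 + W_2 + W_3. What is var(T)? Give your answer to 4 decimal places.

19.8000

By independence, var(T) = (1)²var(W_1) + (1)²var(W_2) + (1)²var(W_3)
= (1)²·4 + (1)²·14 + (1)²·1.8 = 19.8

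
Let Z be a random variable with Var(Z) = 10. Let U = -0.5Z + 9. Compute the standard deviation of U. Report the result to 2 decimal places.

Var(-0.5Z + 9) = (-0.5)²·10 = 2.5
SD(U) = √2.5 ≈ 1.58

1.58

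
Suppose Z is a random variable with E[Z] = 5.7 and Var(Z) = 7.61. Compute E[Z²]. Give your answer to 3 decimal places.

E[Z²] = Var(Z) + (E[Z])² = 7.61 + (5.7)² = 40.1

40.100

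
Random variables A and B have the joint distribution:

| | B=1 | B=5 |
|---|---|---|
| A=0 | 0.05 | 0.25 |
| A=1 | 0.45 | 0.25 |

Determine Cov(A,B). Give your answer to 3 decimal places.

-0.400

E[A] = 0.7,  E[B] = 3
E[AB] = 1.7
Cov(A,B) = E[AB] − E[A]E[B] = 1.7 − (0.7)(3) = -0.4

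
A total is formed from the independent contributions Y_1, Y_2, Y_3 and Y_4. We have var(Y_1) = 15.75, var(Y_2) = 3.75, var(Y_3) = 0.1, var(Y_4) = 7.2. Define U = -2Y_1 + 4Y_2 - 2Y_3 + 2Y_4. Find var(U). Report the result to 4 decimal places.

By independence, var(U) = (-2)²var(Y_1) + (4)²var(Y_2) + (-2)²var(Y_3) + (2)²var(Y_4)
= (-2)²·15.75 + (4)²·3.75 + (-2)²·0.1 + (2)²·7.2 = 152.2

152.2000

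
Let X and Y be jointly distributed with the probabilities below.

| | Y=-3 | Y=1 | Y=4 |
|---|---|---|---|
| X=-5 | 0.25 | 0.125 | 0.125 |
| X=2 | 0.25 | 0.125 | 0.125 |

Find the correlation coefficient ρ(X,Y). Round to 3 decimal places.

E[X] = -1.5,  E[Y] = -0.25
E[XY] = 0.375
cov(X,Y) = E[XY] − E[X]E[Y] = 0.375 − (-1.5)(-0.25) = 0
Var(X) = 12.25,  Var(Y) = 8.6875
ρ = 0 / √(12.25·8.6875) ≈ 0.000

0.000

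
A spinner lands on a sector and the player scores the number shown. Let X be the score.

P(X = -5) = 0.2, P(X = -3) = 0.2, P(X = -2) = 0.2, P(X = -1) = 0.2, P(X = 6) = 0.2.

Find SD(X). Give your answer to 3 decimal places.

E[X] = (-5)(0.2) + (-3)(0.2) + (-2)(0.2) + (-1)(0.2) + (6)(0.2) = -1
E[X²] = (-5)²(0.2) + (-3)²(0.2) + (-2)²(0.2) + (-1)²(0.2) + (6)²(0.2) = 15
Var(X) = E[X²] − (E[X])² = 15 − (-1)² = 14
SD(X) = √14 ≈ 3.742

3.742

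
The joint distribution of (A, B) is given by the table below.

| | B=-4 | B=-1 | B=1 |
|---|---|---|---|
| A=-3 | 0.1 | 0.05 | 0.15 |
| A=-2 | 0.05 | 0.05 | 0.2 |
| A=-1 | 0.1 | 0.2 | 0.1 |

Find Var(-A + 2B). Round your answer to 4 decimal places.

E[A] = -1.9,  E[B] = -0.85,  E[AB] = 1.5
Var(A) = 4.3 − (-1.9)² = 0.69;  Var(B) = 4.75 − (-0.85)² = 4.0275
Cov(A,B) = 1.5 − (-1.9)(-0.85) = -0.115
Var(-A + 2B) = (-1)²·0.69 + (2)²·4.0275 + 2·(-1)·(2)·-0.115 = 17.26

17.2600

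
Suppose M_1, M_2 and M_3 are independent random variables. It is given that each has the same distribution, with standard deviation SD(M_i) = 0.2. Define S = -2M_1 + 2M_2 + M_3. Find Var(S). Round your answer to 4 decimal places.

Var(M_i) = (0.2)² = 0.04
By independence, Var(S) = (-2)²Var(M_1) + (2)²Var(M_2) + (1)²Var(M_3)
= (-2)²·0.04 + (2)²·0.04 + (1)²·0.04 = 0.36

0.3600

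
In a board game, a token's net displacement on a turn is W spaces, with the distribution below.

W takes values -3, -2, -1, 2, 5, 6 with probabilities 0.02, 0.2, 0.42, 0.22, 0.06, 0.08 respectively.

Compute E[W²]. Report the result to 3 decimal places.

E[W²] = (-3)²(0.02) + (-2)²(0.2) + (-1)²(0.42) + (2)²(0.22) + (5)²(0.06) + (6)²(0.08) = 6.66

6.660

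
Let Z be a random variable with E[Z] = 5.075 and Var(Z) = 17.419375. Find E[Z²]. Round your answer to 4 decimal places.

E[Z²] = Var(Z) + (E[Z])² = 17.419375 + (5.075)² = 43.175

43.1750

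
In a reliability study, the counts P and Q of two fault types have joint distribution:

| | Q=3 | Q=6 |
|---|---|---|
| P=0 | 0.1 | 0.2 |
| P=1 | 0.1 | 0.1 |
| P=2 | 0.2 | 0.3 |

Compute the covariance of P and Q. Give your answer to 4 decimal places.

-0.0600

E[P] = 1.2,  E[Q] = 4.8
E[PQ] = 5.7
cov(P,Q) = E[PQ] − E[P]E[Q] = 5.7 − (1.2)(4.8) = -0.06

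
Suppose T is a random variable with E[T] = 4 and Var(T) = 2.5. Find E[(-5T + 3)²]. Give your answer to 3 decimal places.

E[-5T + 3] = -5·4 + 3 = -17
Var(-5T + 3) = (-5)²·2.5 = 62.5
E[(-5T + 3)²] = Var((-5T + 3)) + (E[(-5T + 3)])² = 62.5 + (-17)² = 351.5

351.500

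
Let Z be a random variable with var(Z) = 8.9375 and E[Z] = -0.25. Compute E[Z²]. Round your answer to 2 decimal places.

E[Z²] = var(Z) + (E[Z])² = 8.9375 + (-0.25)² = 9

9.00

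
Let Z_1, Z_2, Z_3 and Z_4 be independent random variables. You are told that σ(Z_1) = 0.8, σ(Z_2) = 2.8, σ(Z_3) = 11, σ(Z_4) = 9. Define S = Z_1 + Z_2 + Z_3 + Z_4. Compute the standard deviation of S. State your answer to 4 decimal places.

14.5079

Var(Z_1) = 0.64, Var(Z_2) = 7.84, Var(Z_3) = 121, Var(Z_4) = 81
By independence, Var(S) = (1)²Var(Z_1) + (1)²Var(Z_2) + (1)²Var(Z_3) + (1)²Var(Z_4)
= (1)²·0.64 + (1)²·7.84 + (1)²·121 + (1)²·81 = 210.48
σ(S) = √210.48 ≈ 14.5079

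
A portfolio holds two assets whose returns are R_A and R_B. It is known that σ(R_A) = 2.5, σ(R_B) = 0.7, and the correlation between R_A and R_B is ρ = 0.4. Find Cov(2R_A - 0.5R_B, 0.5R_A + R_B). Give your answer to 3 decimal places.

var(R_A) = (2.5)² = 6.25;  var(R_B) = (0.7)² = 0.49
Cov(R_A,R_B) = ρ·σ(R_A)·σ(R_B) = 0.4·2.5·0.7 = 0.7
Cov(2R_A - 0.5R_B, 0.5R_A + R_B) = (2)(0.5)var(R_A) + (-0.5)(1)var(R_B) + [(2)(1) + (-0.5)(0.5)]Cov(R_A,R_B)
= 1·6.25 + -0.5·0.49 + 1.75·0.7 = 7.23

7.230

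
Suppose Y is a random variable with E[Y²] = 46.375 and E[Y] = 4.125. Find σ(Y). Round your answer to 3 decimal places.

5.418

Var(Y) = 46.375 − (4.125)² = 29.359375
σ(Y) = √29.359375 ≈ 5.418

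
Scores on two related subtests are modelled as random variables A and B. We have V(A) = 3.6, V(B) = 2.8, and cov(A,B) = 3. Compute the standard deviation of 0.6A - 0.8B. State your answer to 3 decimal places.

V(0.6A - 0.8B) = (0.6)²·V(A) + (-0.8)²·V(B) + 2·(0.6)·(-0.8)·cov(A,B)
= 0.36·3.6 + 0.64·2.8 + -0.96·3 = 0.208
SD(0.6A - 0.8B) = √0.208 ≈ 0.456

0.456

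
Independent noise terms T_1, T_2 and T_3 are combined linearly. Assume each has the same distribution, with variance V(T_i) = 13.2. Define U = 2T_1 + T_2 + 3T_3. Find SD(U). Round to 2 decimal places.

13.59

By independence, V(U) = (2)²V(T_1) + (1)²V(T_2) + (3)²V(T_3)
= (2)²·13.2 + (1)²·13.2 + (3)²·13.2 = 184.8
SD(U) = √184.8 ≈ 13.59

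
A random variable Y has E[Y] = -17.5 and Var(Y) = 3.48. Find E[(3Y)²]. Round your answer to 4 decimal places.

2787.5700

E[3Y] = 3·-17.5 = -52.5
Var(3Y) = (3)²·3.48 = 31.32
E[(3Y)²] = Var((3Y)) + (E[(3Y)])² = 31.32 + (-52.5)² = 2787.57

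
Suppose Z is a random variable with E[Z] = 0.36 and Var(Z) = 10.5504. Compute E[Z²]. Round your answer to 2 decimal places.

E[Z²] = Var(Z) + (E[Z])² = 10.5504 + (0.36)² = 10.68

10.68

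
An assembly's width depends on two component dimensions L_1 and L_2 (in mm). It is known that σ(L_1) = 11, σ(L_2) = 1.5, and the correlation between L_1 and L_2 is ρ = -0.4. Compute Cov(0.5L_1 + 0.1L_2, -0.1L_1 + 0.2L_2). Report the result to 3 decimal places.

-6.599

V(L_1) = (11)² = 121;  V(L_2) = (1.5)² = 2.25
Cov(L_1,L_2) = ρ·σ(L_1)·σ(L_2) = -0.4·11·1.5 = -6.6
Cov(0.5L_1 + 0.1L_2, -0.1L_1 + 0.2L_2) = (0.5)(-0.1)V(L_1) + (0.1)(0.2)V(L_2) + [(0.5)(0.2) + (0.1)(-0.1)]Cov(L_1,L_2)
= -0.05·121 + 0.02·2.25 + 0.09·-6.6 = -6.599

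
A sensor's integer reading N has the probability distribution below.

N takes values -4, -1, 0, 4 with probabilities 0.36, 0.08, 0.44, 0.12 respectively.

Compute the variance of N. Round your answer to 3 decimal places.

E[N] = (-4)(0.36) + (-1)(0.08) + (0)(0.44) + (4)(0.12) = -1.04
E[N²] = (-4)²(0.36) + (-1)²(0.08) + (0)²(0.44) + (4)²(0.12) = 7.76
Var(N) = E[N²] − (E[N])² = 7.76 − (-1.04)² = 6.6784

6.678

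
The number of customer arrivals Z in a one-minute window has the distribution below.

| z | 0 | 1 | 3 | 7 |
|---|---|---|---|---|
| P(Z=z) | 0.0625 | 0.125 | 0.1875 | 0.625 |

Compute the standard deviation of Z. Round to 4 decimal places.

E[Z] = (0)(0.0625) + (1)(0.125) + (3)(0.1875) + (7)(0.625) = 5.0625
E[Z²] = (0)²(0.0625) + (1)²(0.125) + (3)²(0.1875) + (7)²(0.625) = 32.4375
V(Z) = E[Z²] − (E[Z])² = 32.4375 − (5.0625)² = 6.80859375
SD(Z) = √6.80859375 ≈ 2.6093

2.6093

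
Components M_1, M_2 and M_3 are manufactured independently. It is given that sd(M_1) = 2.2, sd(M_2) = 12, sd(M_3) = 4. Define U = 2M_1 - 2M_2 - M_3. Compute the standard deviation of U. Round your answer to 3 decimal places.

Var(M_1) = 4.84, Var(M_2) = 144, Var(M_3) = 16
By independence, Var(U) = (2)²Var(M_1) + (-2)²Var(M_2) + (-1)²Var(M_3)
= (2)²·4.84 + (-2)²·144 + (-1)²·16 = 611.36
sd(U) = √611.36 ≈ 24.726

24.726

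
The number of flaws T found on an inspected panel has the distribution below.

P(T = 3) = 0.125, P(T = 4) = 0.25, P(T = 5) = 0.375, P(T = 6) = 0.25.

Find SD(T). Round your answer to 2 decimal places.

E[T] = (3)(0.125) + (4)(0.25) + (5)(0.375) + (6)(0.25) = 4.75
E[T²] = (3)²(0.125) + (4)²(0.25) + (5)²(0.375) + (6)²(0.25) = 23.5
Var(T) = E[T²] − (E[T])² = 23.5 − (4.75)² = 0.9375
SD(T) = √0.9375 ≈ 0.97

0.97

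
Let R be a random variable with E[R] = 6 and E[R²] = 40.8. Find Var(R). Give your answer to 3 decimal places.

4.800

Var(R) = 40.8 − (6)² = 4.8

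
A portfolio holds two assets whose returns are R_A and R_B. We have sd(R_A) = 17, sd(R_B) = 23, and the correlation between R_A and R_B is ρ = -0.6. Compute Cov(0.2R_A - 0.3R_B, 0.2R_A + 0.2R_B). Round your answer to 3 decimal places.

V(R_A) = (17)² = 289;  V(R_B) = (23)² = 529
Cov(R_A,R_B) = ρ·sd(R_A)·sd(R_B) = -0.6·17·23 = -234.6
Cov(0.2R_A - 0.3R_B, 0.2R_A + 0.2R_B) = (0.2)(0.2)V(R_A) + (-0.3)(0.2)V(R_B) + [(0.2)(0.2) + (-0.3)(0.2)]Cov(R_A,R_B)
= 0.04·289 + -0.06·529 + -0.02·-234.6 = -15.488

-15.488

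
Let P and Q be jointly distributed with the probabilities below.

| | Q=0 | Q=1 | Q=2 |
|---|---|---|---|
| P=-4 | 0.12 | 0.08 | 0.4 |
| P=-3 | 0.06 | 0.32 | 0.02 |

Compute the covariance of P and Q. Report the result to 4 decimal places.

E[P] = -3.6,  E[Q] = 1.24
E[PQ] = -4.6
Cov(P,Q) = E[PQ] − E[P]E[Q] = -4.6 − (-3.6)(1.24) = -0.136

-0.1360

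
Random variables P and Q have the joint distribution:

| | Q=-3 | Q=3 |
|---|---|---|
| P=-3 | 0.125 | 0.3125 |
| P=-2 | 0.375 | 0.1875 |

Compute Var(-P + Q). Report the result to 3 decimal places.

E[P] = -2.4375,  E[Q] = 0,  E[PQ] = -0.5625
Var(P) = 6.1875 − (-2.4375)² = 0.24609375;  Var(Q) = 9 − (0)² = 9
cov(P,Q) = -0.5625 − (-2.4375)(0) = -0.5625
Var(-P + Q) = (-1)²·0.24609375 + (1)²·9 + 2·(-1)·(1)·-0.5625 = 10.37109375

10.371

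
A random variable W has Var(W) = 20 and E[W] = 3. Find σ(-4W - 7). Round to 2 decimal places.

17.89

Var(-4W - 7) = (-4)²·20 = 320
σ(-4W - 7) = √320 ≈ 17.89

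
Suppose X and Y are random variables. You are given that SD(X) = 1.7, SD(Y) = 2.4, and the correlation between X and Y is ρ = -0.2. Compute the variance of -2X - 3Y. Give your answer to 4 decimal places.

var(X) = (1.7)² = 2.89;  var(Y) = (2.4)² = 5.76
cov(X,Y) = ρ·SD(X)·SD(Y) = -0.2·1.7·2.4 = -0.816
var(-2X - 3Y) = (-2)²·var(X) + (-3)²·var(Y) + 2·(-2)·(-3)·cov(X,Y)
= 4·2.89 + 9·5.76 + 12·-0.816 = 53.608

53.6080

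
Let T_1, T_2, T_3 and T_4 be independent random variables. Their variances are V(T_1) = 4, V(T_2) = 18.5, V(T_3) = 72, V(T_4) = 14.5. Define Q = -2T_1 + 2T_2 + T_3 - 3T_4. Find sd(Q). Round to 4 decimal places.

By independence, V(Q) = (-2)²V(T_1) + (2)²V(T_2) + (1)²V(T_3) + (-3)²V(T_4)
= (-2)²·4 + (2)²·18.5 + (1)²·72 + (-3)²·14.5 = 292.5
sd(Q) = √292.5 ≈ 17.1026

17.1026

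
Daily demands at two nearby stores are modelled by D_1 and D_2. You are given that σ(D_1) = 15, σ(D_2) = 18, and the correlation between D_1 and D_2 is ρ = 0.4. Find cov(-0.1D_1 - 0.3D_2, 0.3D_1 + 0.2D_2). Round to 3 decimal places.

Var(D_1) = (15)² = 225;  Var(D_2) = (18)² = 324
cov(D_1,D_2) = ρ·σ(D_1)·σ(D_2) = 0.4·15·18 = 108
cov(-0.1D_1 - 0.3D_2, 0.3D_1 + 0.2D_2) = (-0.1)(0.3)Var(D_1) + (-0.3)(0.2)Var(D_2) + [(-0.1)(0.2) + (-0.3)(0.3)]cov(D_1,D_2)
= -0.03·225 + -0.06·324 + -0.11·108 = -38.07

-38.070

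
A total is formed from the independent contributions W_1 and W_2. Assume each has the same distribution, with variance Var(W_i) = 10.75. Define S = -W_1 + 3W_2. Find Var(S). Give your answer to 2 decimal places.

107.50

By independence, Var(S) = (-1)²Var(W_1) + (3)²Var(W_2)
= (-1)²·10.75 + (3)²·10.75 = 107.5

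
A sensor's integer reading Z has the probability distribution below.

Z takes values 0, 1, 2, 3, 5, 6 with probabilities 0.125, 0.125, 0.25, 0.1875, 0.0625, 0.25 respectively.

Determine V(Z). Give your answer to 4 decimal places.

4.3750

E[Z] = (0)(0.125) + (1)(0.125) + (2)(0.25) + (3)(0.1875) + (5)(0.0625) + (6)(0.25) = 3
E[Z²] = (0)²(0.125) + (1)²(0.125) + (2)²(0.25) + (3)²(0.1875) + (5)²(0.0625) + (6)²(0.25) = 13.375
V(Z) = E[Z²] − (E[Z])² = 13.375 − (3)² = 4.375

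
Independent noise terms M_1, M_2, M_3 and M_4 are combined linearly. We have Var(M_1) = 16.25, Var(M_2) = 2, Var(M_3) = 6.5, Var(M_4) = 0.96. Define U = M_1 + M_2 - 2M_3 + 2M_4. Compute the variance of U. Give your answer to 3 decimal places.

48.090

By independence, Var(U) = (1)²Var(M_1) + (1)²Var(M_2) + (-2)²Var(M_3) + (2)²Var(M_4)
= (1)²·16.25 + (1)²·2 + (-2)²·6.5 + (2)²·0.96 = 48.09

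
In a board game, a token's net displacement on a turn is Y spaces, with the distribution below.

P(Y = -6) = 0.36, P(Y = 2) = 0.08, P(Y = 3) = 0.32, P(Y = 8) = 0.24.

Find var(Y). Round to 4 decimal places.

30.7456

E[Y] = (-6)(0.36) + (2)(0.08) + (3)(0.32) + (8)(0.24) = 0.88
E[Y²] = (-6)²(0.36) + (2)²(0.08) + (3)²(0.32) + (8)²(0.24) = 31.52
var(Y) = E[Y²] − (E[Y])² = 31.52 − (0.88)² = 30.7456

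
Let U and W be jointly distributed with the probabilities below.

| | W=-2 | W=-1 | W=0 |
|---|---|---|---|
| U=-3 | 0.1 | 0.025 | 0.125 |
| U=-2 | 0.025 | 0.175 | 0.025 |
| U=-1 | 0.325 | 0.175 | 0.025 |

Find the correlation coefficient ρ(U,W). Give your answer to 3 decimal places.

E[U] = -1.725,  E[W] = -1.275
E[UW] = 1.95
Cov(U,W) = E[UW] − E[U]E[W] = 1.95 − (-1.725)(-1.275) = -0.249375
var(U) = 0.699375,  var(W) = 0.549375
ρ = -0.249375 / √(0.699375·0.549375) ≈ -0.402

-0.402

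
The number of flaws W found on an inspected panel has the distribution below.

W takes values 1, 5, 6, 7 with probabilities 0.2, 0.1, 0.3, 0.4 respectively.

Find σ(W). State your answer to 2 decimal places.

E[W] = (1)(0.2) + (5)(0.1) + (6)(0.3) + (7)(0.4) = 5.3
E[W²] = (1)²(0.2) + (5)²(0.1) + (6)²(0.3) + (7)²(0.4) = 33.1
Var(W) = E[W²] − (E[W])² = 33.1 − (5.3)² = 5.01
σ(W) = √5.01 ≈ 2.24

2.24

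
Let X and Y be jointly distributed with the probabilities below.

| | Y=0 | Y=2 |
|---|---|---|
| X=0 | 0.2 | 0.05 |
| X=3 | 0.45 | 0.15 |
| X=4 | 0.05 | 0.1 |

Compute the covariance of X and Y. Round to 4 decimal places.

0.2600

E[X] = 2.4,  E[Y] = 0.6
E[XY] = 1.7
cov(X,Y) = E[XY] − E[X]E[Y] = 1.7 − (2.4)(0.6) = 0.26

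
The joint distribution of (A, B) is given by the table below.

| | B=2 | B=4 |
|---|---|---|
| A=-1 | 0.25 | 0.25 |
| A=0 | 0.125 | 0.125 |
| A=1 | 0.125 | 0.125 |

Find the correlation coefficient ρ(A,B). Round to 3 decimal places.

E[A] = -0.25,  E[B] = 3
E[AB] = -0.75
Cov(A,B) = E[AB] − E[A]E[B] = -0.75 − (-0.25)(3) = 0
Var(A) = 0.6875,  Var(B) = 1
ρ = 0 / √(0.6875·1) ≈ 0.000

0.000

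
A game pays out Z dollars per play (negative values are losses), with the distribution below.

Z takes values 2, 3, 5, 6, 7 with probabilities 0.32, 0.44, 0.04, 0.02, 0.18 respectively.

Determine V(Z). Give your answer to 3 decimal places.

3.248

E[Z] = (2)(0.32) + (3)(0.44) + (5)(0.04) + (6)(0.02) + (7)(0.18) = 3.54
E[Z²] = (2)²(0.32) + (3)²(0.44) + (5)²(0.04) + (6)²(0.02) + (7)²(0.18) = 15.78
V(Z) = E[Z²] − (E[Z])² = 15.78 − (3.54)² = 3.2484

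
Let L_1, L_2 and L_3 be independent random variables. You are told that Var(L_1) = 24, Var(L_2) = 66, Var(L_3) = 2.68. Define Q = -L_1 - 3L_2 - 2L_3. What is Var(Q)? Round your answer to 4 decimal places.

628.7200

By independence, Var(Q) = (-1)²Var(L_1) + (-3)²Var(L_2) + (-2)²Var(L_3)
= (-1)²·24 + (-3)²·66 + (-2)²·2.68 = 628.72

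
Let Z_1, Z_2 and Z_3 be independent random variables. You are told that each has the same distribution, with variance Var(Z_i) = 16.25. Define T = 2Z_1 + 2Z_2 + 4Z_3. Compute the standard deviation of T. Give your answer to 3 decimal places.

19.748

By independence, Var(T) = (2)²Var(Z_1) + (2)²Var(Z_2) + (4)²Var(Z_3)
= (2)²·16.25 + (2)²·16.25 + (4)²·16.25 = 390
SD(T) = √390 ≈ 19.748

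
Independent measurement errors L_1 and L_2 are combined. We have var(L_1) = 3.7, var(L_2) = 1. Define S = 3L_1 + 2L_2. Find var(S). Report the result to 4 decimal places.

By independence, var(S) = (3)²var(L_1) + (2)²var(L_2)
= (3)²·3.7 + (2)²·1 = 37.3

37.3000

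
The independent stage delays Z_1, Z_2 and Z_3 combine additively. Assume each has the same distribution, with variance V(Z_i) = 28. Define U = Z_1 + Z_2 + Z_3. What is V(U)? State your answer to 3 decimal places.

84.000

By independence, V(U) = (1)²V(Z_1) + (1)²V(Z_2) + (1)²V(Z_3)
= (1)²·28 + (1)²·28 + (1)²·28 = 84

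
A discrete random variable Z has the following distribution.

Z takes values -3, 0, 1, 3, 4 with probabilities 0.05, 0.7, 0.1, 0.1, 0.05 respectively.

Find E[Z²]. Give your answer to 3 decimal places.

2.250

E[Z²] = (-3)²(0.05) + (0)²(0.7) + (1)²(0.1) + (3)²(0.1) + (4)²(0.05) = 2.25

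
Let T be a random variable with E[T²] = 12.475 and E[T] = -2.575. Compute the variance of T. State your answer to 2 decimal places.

5.84

Var(T) = 12.475 − (-2.575)² = 5.844375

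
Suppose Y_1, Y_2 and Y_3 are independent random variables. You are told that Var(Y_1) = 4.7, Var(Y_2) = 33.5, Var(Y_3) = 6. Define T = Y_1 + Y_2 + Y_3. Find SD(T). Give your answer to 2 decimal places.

6.65

By independence, Var(T) = (1)²Var(Y_1) + (1)²Var(Y_2) + (1)²Var(Y_3)
= (1)²·4.7 + (1)²·33.5 + (1)²·6 = 44.2
SD(T) = √44.2 ≈ 6.65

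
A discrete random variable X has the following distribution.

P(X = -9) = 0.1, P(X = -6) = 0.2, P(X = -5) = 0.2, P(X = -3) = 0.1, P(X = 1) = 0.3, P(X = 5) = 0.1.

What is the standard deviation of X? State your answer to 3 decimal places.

4.152

E[X] = (-9)(0.1) + (-6)(0.2) + (-5)(0.2) + (-3)(0.1) + (1)(0.3) + (5)(0.1) = -2.6
E[X²] = (-9)²(0.1) + (-6)²(0.2) + (-5)²(0.2) + (-3)²(0.1) + (1)²(0.3) + (5)²(0.1) = 24
Var(X) = E[X²] − (E[X])² = 24 − (-2.6)² = 17.24
sd(X) = √17.24 ≈ 4.152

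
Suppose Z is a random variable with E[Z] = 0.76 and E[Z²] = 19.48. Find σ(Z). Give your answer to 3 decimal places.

Var(Z) = 19.48 − (0.76)² = 18.9024
σ(Z) = √18.9024 ≈ 4.348

4.348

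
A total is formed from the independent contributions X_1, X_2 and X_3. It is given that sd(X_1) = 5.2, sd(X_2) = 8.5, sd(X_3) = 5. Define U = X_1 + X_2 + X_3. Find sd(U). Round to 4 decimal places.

11.1485

Var(X_1) = 27.04, Var(X_2) = 72.25, Var(X_3) = 25
By independence, Var(U) = (1)²Var(X_1) + (1)²Var(X_2) + (1)²Var(X_3)
= (1)²·27.04 + (1)²·72.25 + (1)²·25 = 124.29
sd(U) = √124.29 ≈ 11.1485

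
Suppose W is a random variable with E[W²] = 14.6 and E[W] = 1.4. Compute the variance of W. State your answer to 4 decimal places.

V(W) = 14.6 − (1.4)² = 12.64

12.6400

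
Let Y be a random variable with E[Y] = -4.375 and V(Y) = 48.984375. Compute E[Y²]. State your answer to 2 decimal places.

68.13

E[Y²] = V(Y) + (E[Y])² = 48.984375 + (-4.375)² = 68.125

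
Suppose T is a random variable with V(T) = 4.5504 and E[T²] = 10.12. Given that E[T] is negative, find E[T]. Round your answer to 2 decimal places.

(E[T])² = E[T²] − V(T) = 10.12 − 4.5504 = 5.5696
E[T] = −√5.5696 = -2.36

-2.36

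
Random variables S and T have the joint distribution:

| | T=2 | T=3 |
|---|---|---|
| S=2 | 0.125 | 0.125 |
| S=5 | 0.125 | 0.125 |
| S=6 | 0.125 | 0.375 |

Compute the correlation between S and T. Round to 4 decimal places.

0.1969

E[S] = 4.75,  E[T] = 2.625
E[ST] = 12.625
Cov(S,T) = E[ST] − E[S]E[T] = 12.625 − (4.75)(2.625) = 0.15625
Var(S) = 2.6875,  Var(T) = 0.234375
ρ = 0.15625 / √(2.6875·0.234375) ≈ 0.1969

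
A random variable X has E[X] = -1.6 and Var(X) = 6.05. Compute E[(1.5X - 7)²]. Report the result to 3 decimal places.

E[1.5X - 7] = 1.5·-1.6 − 7 = -9.4
Var(1.5X - 7) = (1.5)²·6.05 = 13.6125
E[(1.5X - 7)²] = Var((1.5X - 7)) + (E[(1.5X - 7)])² = 13.6125 + (-9.4)² = 101.9725

101.973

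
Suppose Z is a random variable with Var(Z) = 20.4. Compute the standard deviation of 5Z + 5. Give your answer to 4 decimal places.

Var(5Z + 5) = (5)²·20.4 = 510
σ(5Z + 5) = √510 ≈ 22.5832

22.5832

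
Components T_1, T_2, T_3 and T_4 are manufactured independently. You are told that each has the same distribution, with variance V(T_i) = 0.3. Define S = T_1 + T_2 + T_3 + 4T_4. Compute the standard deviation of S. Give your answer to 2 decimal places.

By independence, V(S) = (1)²V(T_1) + (1)²V(T_2) + (1)²V(T_3) + (4)²V(T_4)
= (1)²·0.3 + (1)²·0.3 + (1)²·0.3 + (4)²·0.3 = 5.7
SD(S) = √5.7 ≈ 2.39

2.39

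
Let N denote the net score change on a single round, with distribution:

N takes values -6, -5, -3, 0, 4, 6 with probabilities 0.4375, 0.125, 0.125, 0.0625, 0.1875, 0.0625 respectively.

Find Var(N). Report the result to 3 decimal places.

E[N] = (-6)(0.4375) + (-5)(0.125) + (-3)(0.125) + (0)(0.0625) + (4)(0.1875) + (6)(0.0625) = -2.5
E[N²] = (-6)²(0.4375) + (-5)²(0.125) + (-3)²(0.125) + (0)²(0.0625) + (4)²(0.1875) + (6)²(0.0625) = 25.25
Var(N) = E[N²] − (E[N])² = 25.25 − (-2.5)² = 19

19.000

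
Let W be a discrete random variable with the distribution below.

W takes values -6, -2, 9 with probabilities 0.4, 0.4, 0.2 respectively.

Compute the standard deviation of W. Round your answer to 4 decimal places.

5.4991

E[W] = (-6)(0.4) + (-2)(0.4) + (9)(0.2) = -1.4
E[W²] = (-6)²(0.4) + (-2)²(0.4) + (9)²(0.2) = 32.2
V(W) = E[W²] − (E[W])² = 32.2 − (-1.4)² = 30.24
σ(W) = √30.24 ≈ 5.4991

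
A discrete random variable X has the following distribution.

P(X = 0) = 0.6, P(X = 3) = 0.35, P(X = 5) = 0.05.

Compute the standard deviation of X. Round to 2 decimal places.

1.65

E[X] = (0)(0.6) + (3)(0.35) + (5)(0.05) = 1.3
E[X²] = (0)²(0.6) + (3)²(0.35) + (5)²(0.05) = 4.4
V(X) = E[X²] − (E[X])² = 4.4 − (1.3)² = 2.71
SD(X) = √2.71 ≈ 1.65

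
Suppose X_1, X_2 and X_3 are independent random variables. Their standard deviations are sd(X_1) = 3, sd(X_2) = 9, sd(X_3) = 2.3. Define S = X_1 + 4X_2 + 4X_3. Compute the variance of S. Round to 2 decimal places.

Var(X_1) = 9, Var(X_2) = 81, Var(X_3) = 5.29
By independence, Var(S) = (1)²Var(X_1) + (4)²Var(X_2) + (4)²Var(X_3)
= (1)²·9 + (4)²·81 + (4)²·5.29 = 1389.64

1389.64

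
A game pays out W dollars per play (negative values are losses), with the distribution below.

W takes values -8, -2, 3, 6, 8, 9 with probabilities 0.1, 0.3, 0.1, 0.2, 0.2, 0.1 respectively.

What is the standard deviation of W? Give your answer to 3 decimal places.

E[W] = (-8)(0.1) + (-2)(0.3) + (3)(0.1) + (6)(0.2) + (8)(0.2) + (9)(0.1) = 2.6
E[W²] = (-8)²(0.1) + (-2)²(0.3) + (3)²(0.1) + (6)²(0.2) + (8)²(0.2) + (9)²(0.1) = 36.6
var(W) = E[W²] − (E[W])² = 36.6 − (2.6)² = 29.84
sd(W) = √29.84 ≈ 5.463

5.463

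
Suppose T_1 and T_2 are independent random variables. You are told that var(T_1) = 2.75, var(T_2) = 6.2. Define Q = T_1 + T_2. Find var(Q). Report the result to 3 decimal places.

By independence, var(Q) = (1)²var(T_1) + (1)²var(T_2)
= (1)²·2.75 + (1)²·6.2 = 8.95

8.950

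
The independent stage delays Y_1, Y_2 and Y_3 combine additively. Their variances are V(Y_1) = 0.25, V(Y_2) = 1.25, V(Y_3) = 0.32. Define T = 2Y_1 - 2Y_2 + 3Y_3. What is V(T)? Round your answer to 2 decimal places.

8.88

By independence, V(T) = (2)²V(Y_1) + (-2)²V(Y_2) + (3)²V(Y_3)
= (2)²·0.25 + (-2)²·1.25 + (3)²·0.32 = 8.88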